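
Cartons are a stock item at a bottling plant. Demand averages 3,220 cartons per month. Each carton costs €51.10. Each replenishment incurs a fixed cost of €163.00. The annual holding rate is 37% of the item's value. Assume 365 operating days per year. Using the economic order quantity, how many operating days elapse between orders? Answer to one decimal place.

Annual demand D = 3,220 × 12 = 38,640.
Holding cost H = 0.37 × €51.10 = €18.9070 per unit per year.
Q* = √(2DS/H) = √(2 × 38,640 × 163 / 18.907) ≈ 816.24.
Cycle time = Q*/D × 365 = 816.24 / 38,640 × 365 ≈ 7.710 days.

T ≈ 7.7 days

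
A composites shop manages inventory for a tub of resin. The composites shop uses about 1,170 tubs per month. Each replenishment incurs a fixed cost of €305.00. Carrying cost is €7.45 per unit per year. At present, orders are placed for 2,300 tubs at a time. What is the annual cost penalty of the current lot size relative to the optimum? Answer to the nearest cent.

Annual demand D = 1,170 × 12 = 14,040.
EOQ = √(2DS/H) = √(2 × 14,040 × 305 / 7.45) ≈ 1072.19.
Cost at Q* = (D/Q*)S + (Q*/2)H = √(2DSH) ≈ €7,987.79.
Cost at Q = 2,300: (14,040/2,300)×305 + (2,300/2)×7.45 = €1,861.83 + €8,567.50 = €10,429.33.
Excess = €10,429.33 − €7,987.79 = €2,441.54.

Extra cost ≈ €2,441.54 per year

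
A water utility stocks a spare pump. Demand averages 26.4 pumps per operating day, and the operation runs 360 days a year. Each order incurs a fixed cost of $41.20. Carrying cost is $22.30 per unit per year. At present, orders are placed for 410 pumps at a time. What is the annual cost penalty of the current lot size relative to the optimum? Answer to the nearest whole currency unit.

Annual demand D = 26.4 × 360 = 9,504.
EOQ = √(2DS/H) = √(2 × 9,504 × 41.2 / 22.3) ≈ 187.40.
Cost at Q* = (D/Q*)S + (Q*/2)H = √(2DSH) ≈ $4,178.97.
Cost at Q = 410: (9,504/410)×41.2 + (410/2)×22.3 = $955.04 + $4,571.50 = $5,526.54.
Excess = $5,526.54 − $4,178.97 = $1,347.57.

Extra cost ≈ $1,348 per year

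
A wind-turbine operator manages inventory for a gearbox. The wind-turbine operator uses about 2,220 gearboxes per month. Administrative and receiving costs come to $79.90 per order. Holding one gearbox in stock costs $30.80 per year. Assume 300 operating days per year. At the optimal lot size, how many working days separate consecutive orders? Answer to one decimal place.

T ≈ 4.2 days

Annual demand D = 2,220 × 12 = 26,640.
The optimal lot size = √(2DS/H) = √(2 × 26,640 × 79.9 / 30.8) ≈ 371.77.
Cycle time = Q*/D × 300 = 371.77 / 26,640 × 300 ≈ 4.187 days.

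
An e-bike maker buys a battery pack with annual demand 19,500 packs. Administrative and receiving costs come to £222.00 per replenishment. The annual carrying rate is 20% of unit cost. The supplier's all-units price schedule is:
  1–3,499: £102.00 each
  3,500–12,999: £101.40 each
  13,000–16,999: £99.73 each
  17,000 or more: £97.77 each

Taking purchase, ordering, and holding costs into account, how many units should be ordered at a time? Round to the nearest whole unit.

Q* ≈ 651 packs

Holding cost per unit per year at price C is H = 0.20·C.
Candidates are each tier's EOQ (if it falls in that tier) and each price-break quantity.
EOQ at £102.00 = 651.5 (feasible in tier 1): TC = 19,500×£102.00 + (19,500/651.5)×222 + (651.5/2)×0.20×£102.00 = £2,002,289.97.
EOQ at £101.40 = 653.4 < 3500, so use break Q=3500: TC = 19,500×£101.40 + (19,500/3500.0)×222 + (3500.0/2)×0.20×£101.40 = £2,014,026.86.
EOQ at £99.73 = 658.8 < 13000, so use break Q=13000: TC = 19,500×£99.73 + (19,500/13000.0)×222 + (13000.0/2)×0.20×£99.73 = £2,074,717.00.
EOQ at £97.77 = 665.4 < 17000, so use break Q=17000: TC = 19,500×£97.77 + (19,500/17000.0)×222 + (17000.0/2)×0.20×£97.77 = £2,072,978.65.
Lowest total cost is £2,002,289.97 at Q = 651.5.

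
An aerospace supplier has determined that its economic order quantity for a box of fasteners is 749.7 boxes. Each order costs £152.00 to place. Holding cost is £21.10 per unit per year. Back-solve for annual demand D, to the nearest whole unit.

D ≈ 39,011 boxes per year

The basic EOQ model gives Q* = √(2DS/H); rearrange for the unknown.
From Q* = √(2DS/H): D = Q*²H / (2S) = 749.7² × 21.1 / (2 × 152) = 39010.713.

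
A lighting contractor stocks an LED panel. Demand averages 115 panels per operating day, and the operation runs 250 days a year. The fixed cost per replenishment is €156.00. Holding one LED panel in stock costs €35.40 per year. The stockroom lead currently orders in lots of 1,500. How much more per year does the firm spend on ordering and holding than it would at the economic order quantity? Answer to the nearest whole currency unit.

Annual demand D = 115 × 250 = 28,750.
EOQ = √(2DS/H) = √(2 × 28,750 × 156 / 35.4) ≈ 503.38.
Cost at Q* = (D/Q*)S + (Q*/2)H = √(2DSH) ≈ €17,819.60.
Cost at Q = 1,500: (28,750/1,500)×156 + (1,500/2)×35.4 = €2,990.00 + €26,550.00 = €29,540.00.
Excess = €29,540.00 − €17,819.60 = €11,720.40.

Extra cost ≈ €11,720 per year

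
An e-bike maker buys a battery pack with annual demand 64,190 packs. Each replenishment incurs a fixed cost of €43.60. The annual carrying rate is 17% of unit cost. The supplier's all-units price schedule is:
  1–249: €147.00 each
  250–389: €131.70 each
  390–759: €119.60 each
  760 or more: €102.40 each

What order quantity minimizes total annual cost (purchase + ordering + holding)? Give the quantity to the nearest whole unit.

Q* ≈ 760 packs

Holding cost per unit per year at price C is H = 0.17·C.
Candidates are each tier's EOQ (if it falls in that tier) and each price-break quantity.
Tier 1 (€147.00): EOQ = 473.3 exceeds tier's upper bound 249, so this tier is dominated.
Tier 2 (€131.70): EOQ = 500.0 exceeds tier's upper bound 389, so this tier is dominated.
EOQ at €119.60 = 524.7 (feasible in tier 3): TC = 64,190×€119.60 + (64,190/524.7)×43.6 + (524.7/2)×0.17×€119.60 = €7,687,791.97.
EOQ at €102.40 = 567.0 < 760, so use break Q=760: TC = 64,190×€102.40 + (64,190/760.0)×43.6 + (760.0/2)×0.17×€102.40 = €6,583,353.52.
Lowest total cost is €6,583,353.52 at Q = 760.0.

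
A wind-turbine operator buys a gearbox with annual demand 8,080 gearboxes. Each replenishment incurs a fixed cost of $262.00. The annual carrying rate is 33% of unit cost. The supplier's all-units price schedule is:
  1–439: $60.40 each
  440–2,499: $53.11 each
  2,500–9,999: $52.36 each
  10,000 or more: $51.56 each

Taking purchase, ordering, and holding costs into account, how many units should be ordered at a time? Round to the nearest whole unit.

Holding cost per unit per year at price C is H = 0.33·C.
For each price level, check whether its EOQ is feasible; otherwise the best quantity at that price is the breakpoint.
Tier 1 ($60.40): EOQ = 460.9 exceeds tier's upper bound 439, so this tier is dominated.
EOQ at $53.11 = 491.5 (feasible in tier 2): TC = 8,080×$53.11 + (8,080/491.5)×262 + (491.5/2)×0.33×$53.11 = $437,743.03.
EOQ at $52.36 = 495.0 < 2500, so use break Q=2500: TC = 8,080×$52.36 + (8,080/2500.0)×262 + (2500.0/2)×0.33×$52.36 = $445,514.08.
EOQ at $51.56 = 498.8 < 10000, so use break Q=10000: TC = 8,080×$51.56 + (8,080/10000.0)×262 + (10000.0/2)×0.33×$51.56 = $501,890.50.
Lowest total cost is $437,743.03 at Q = 491.5.

Q* ≈ 492 gearboxes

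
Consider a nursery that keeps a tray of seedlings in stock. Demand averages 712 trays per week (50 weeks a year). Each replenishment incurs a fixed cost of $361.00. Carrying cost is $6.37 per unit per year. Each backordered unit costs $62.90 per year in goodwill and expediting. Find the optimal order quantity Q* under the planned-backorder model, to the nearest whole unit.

Annual demand D = 712 × 50 = 35,600.
With planned backorders, Q* = √(2DS/H) · √((H+B)/B).
√(2DS/H) = √(2 × 35,600 × 361 / 6.37) = 2008.741.
√((H+B)/B) = √((6.37+62.9)/62.9) = 1.0494.
Q* ≈ 2108.003.

Q* ≈ 2,108 trays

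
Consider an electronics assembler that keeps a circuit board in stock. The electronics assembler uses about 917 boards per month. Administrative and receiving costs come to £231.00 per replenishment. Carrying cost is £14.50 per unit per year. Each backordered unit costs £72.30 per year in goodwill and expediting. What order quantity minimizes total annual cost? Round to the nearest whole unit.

Q* ≈ 649 boards

Annual demand D = 917 × 12 = 11,004.
With planned backorders, Q* = √(2DS/H) · √((H+B)/B).
√(2DS/H) = √(2 × 11,004 × 231 / 14.5) = 592.123.
√((H+B)/B) = √((14.5+72.3)/72.3) = 1.0957.
Q* ≈ 648.788.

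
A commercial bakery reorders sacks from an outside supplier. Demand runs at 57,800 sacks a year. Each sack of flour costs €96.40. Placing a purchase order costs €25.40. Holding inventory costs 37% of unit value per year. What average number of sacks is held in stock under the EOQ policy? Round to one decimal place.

Average inventory ≈ 143.5 sacks

Holding cost H = 0.37 × €96.40 = €35.6680 per unit per year.
Q* = √(2DS/H) = √(2 × 57,800 × 25.4 / 35.668) ≈ 286.92.
Average inventory = Q*/2 ≈ 286.92 / 2 = 143.459.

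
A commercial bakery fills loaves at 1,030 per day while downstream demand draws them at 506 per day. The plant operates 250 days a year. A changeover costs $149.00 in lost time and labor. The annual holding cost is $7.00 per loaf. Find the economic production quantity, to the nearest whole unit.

Annual demand D = 506 × 250 = 126,500.
Production build-up factor (1 − d/p) = 1 − 506/1,030 = 0.5087.
Q* = √(2DS / (H(1 − d/p))) = √(2 × 126,500 × 149 / (7 × 0.5087)).
= √(37,697,000 / 3.5612) ≈ 3253.549.

Q* ≈ 3,254 loaves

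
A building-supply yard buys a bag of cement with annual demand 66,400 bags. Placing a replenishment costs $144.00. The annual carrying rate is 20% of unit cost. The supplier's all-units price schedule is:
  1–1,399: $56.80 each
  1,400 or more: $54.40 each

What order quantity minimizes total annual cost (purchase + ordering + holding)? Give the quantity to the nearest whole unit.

Holding cost per unit per year at price C is H = 0.20·C.
For each price level, check whether its EOQ is feasible; otherwise the best quantity at that price is the breakpoint.
EOQ at $56.80 = 1297.5 (feasible in tier 1): TC = 66,400×$56.80 + (66,400/1297.5)×144 + (1297.5/2)×0.20×$56.80 = $3,786,259.05.
EOQ at $54.40 = 1325.8 < 1400, so use break Q=1400: TC = 66,400×$54.40 + (66,400/1400.0)×144 + (1400.0/2)×0.20×$54.40 = $3,626,605.71.
Lowest total cost is $3,626,605.71 at Q = 1400.0.

Q* ≈ 1,400 bags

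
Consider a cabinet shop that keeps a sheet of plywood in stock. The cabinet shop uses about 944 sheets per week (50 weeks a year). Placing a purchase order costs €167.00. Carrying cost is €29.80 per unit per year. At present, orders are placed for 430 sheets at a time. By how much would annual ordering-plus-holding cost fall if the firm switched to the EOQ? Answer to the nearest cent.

Annual demand D = 944 × 50 = 47,200.
EOQ = √(2DS/H) = √(2 × 47,200 × 167 / 29.8) ≈ 727.34.
Cost at Q* = (D/Q*)S + (Q*/2)H = √(2DSH) ≈ €21,674.66.
Cost at Q = 430: (47,200/430)×167 + (430/2)×29.8 = €18,331.16 + €6,407.00 = €24,738.16.
Excess = €24,738.16 − €21,674.66 = €3,063.50.

Extra cost ≈ €3,063.50 per year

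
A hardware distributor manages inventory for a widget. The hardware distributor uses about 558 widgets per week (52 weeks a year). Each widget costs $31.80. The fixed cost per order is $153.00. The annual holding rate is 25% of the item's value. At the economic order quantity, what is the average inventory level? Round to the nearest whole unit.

Average inventory ≈ 528 widgets

Annual demand D = 558 × 52 = 29,016.
Holding cost H = 0.25 × $31.80 = $7.9500 per unit per year.
Q* = √(2DS/H) = √(2 × 29,016 × 153 / 7.95) ≈ 1056.81.
Average inventory = Q*/2 ≈ 1056.81 / 2 = 528.404.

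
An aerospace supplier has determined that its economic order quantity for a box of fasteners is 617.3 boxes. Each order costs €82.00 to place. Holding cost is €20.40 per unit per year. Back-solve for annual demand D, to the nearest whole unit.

Invert the EOQ relation Q*² = 2DS/H.
From Q* = √(2DS/H): D = Q*²H / (2S) = 617.3² × 20.4 / (2 × 82) = 47400.058.

D ≈ 47,400 boxes per year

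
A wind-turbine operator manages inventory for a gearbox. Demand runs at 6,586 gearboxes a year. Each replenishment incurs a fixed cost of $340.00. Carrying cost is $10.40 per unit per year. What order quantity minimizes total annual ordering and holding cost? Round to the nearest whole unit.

Q* ≈ 656 gearboxes

EOQ = √(2DS / H) = √(2 × 6,586 × 340 / 10.4).
= √(4,478,480 / 10.4) = √430,623.0769 ≈ 656.219.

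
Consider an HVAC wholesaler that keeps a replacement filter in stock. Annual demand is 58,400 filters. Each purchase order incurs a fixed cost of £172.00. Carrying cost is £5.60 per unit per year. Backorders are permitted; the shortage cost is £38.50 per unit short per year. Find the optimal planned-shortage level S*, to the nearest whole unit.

S* ≈ 257 filters

With planned backorders, Q* = √(2DS/H) · √((H+B)/B).
√(2DS/H) = √(2 × 58,400 × 172 / 5.6) = 1894.051.
√((H+B)/B) = √((5.6+38.5)/38.5) = 1.0703.
Q* ≈ 2027.125.
S* = Q* · H/(H+B) = 2027.125 × 5.6/44.1 ≈ 257.413.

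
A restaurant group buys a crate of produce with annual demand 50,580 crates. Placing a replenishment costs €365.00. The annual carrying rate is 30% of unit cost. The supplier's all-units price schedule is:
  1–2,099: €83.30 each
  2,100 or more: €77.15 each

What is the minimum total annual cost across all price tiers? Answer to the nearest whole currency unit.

TC* ≈ €3,935,341

Holding cost per unit per year at price C is H = 0.30·C.
For each price level, check whether its EOQ is feasible; otherwise the best quantity at that price is the breakpoint.
EOQ at €83.30 = 1215.5 (feasible in tier 1): TC = 50,580×€83.30 + (50,580/1215.5)×365 + (1215.5/2)×0.30×€83.30 = €4,243,690.24.
EOQ at €77.15 = 1263.1 < 2100, so use break Q=2100: TC = 50,580×€77.15 + (50,580/2100.0)×365 + (2100.0/2)×0.30×€77.15 = €3,935,340.54.
Lowest total cost among the candidates is at Q = 2100.0.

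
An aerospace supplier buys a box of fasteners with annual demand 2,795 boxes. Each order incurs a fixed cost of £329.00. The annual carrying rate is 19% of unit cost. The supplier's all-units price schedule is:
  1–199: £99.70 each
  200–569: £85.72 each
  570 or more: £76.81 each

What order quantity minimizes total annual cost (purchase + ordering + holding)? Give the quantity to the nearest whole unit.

Q* ≈ 570 boxes

Holding cost per unit per year at price C is H = 0.19·C.
For each price level, check whether its EOQ is feasible; otherwise the best quantity at that price is the breakpoint.
Tier 1 (£99.70): EOQ = 311.6 exceeds tier's upper bound 199, so this tier is dominated.
EOQ at £85.72 = 336.0 (feasible in tier 2): TC = 2,795×£85.72 + (2,795/336.0)×329 + (336.0/2)×0.19×£85.72 = £245,060.35.
EOQ at £76.81 = 355.0 < 570, so use break Q=570: TC = 2,795×£76.81 + (2,795/570.0)×329 + (570.0/2)×0.19×£76.81 = £220,456.47.
Lowest total cost is £220,456.47 at Q = 570.0.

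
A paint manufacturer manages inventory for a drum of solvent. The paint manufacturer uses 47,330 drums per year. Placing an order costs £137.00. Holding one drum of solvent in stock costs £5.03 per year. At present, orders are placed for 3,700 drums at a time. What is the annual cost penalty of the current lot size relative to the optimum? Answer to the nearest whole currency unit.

EOQ = √(2DS/H) = √(2 × 47,330 × 137 / 5.03) ≈ 1605.68.
Cost at Q* = (D/Q*)S + (Q*/2)H = √(2DSH) ≈ £8,076.58.
Cost at Q = 3,700: (47,330/3,700)×137 + (3,700/2)×5.03 = £1,752.49 + £9,305.50 = £11,057.99.
Excess = £11,057.99 − £8,076.58 = £2,981.41.

Extra cost ≈ £2,981 per year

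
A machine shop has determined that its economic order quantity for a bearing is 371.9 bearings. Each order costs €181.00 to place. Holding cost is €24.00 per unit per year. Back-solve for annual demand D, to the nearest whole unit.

D ≈ 9,170 bearings per year

Squaring Q* = √(2DS/H) gives Q*² = 2DS/H.
From Q* = √(2DS/H): D = Q*²H / (2S) = 371.9² × 24 / (2 × 181) = 9169.698.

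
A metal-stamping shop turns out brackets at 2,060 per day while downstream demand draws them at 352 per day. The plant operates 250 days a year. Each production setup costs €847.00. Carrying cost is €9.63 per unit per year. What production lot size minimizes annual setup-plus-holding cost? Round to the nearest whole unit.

Annual demand D = 352 × 250 = 88,000.
Production build-up factor (1 − d/p) = 1 − 352/2,060 = 0.8291.
Q* = √(2DS / (H(1 − d/p))) = √(2 × 88,000 × 847 / (9.63 × 0.8291)).
= √(149,072,000 / 7.9845) ≈ 4320.904.

Q* ≈ 4,321 brackets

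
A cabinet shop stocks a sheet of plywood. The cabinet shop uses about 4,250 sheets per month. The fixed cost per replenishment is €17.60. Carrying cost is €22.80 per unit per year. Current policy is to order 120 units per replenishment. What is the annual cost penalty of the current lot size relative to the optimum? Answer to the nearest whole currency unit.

Extra cost ≈ €2,450 per year

Annual demand D = 4,250 × 12 = 51,000.
EOQ = √(2DS/H) = √(2 × 51,000 × 17.6 / 22.8) ≈ 280.60.
Cost at Q* = (D/Q*)S + (Q*/2)H = √(2DSH) ≈ €6,397.70.
Cost at Q = 120: (51,000/120)×17.6 + (120/2)×22.8 = €7,480.00 + €1,368.00 = €8,848.00.
Excess = €8,848.00 − €6,397.70 = €2,450.30.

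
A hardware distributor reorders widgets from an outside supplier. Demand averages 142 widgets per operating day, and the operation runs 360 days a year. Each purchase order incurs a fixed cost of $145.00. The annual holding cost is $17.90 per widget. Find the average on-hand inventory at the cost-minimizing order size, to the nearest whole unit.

Annual demand D = 142 × 360 = 51,120.
The optimal lot size = √(2DS/H) = √(2 × 51,120 × 145 / 17.9) ≈ 910.06.
Average inventory = Q*/2 ≈ 910.06 / 2 = 455.028.

Average inventory ≈ 455 widgets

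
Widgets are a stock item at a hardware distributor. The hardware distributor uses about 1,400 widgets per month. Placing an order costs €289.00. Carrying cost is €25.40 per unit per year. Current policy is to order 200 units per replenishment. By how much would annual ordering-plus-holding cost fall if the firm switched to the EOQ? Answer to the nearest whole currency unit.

Extra cost ≈ €11,111 per year

Annual demand D = 1,400 × 12 = 16,800.
EOQ = √(2DS/H) = √(2 × 16,800 × 289 / 25.4) ≈ 618.30.
Cost at Q* = (D/Q*)S + (Q*/2)H = √(2DSH) ≈ €15,704.91.
Cost at Q = 200: (16,800/200)×289 + (200/2)×25.4 = €24,276.00 + €2,540.00 = €26,816.00.
Excess = €26,816.00 − €15,704.91 = €11,111.09.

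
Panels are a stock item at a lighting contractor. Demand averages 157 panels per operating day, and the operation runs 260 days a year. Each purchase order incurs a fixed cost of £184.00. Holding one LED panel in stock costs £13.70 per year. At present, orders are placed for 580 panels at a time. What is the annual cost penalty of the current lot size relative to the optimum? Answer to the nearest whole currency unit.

Annual demand D = 157 × 260 = 40,820.
EOQ = √(2DS/H) = √(2 × 40,820 × 184 / 13.7) ≈ 1047.13.
Cost at Q* = (D/Q*)S + (Q*/2)H = √(2DSH) ≈ £14,345.67.
Cost at Q = 580: (40,820/580)×184 + (580/2)×13.7 = £12,949.79 + £3,973.00 = £16,922.79.
Excess = £16,922.79 − £14,345.67 = £2,577.13.

Extra cost ≈ £2,577 per year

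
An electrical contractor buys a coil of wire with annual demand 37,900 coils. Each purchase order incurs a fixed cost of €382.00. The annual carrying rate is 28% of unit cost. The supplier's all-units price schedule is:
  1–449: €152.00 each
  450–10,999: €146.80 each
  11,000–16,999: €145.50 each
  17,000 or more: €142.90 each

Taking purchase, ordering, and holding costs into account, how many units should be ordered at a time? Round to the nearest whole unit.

Q* ≈ 839 coils

Holding cost per unit per year at price C is H = 0.28·C.
Candidates are each tier's EOQ (if it falls in that tier) and each price-break quantity.
Tier 1 (€152.00): EOQ = 824.8 exceeds tier's upper bound 449, so this tier is dominated.
EOQ at €146.80 = 839.3 (feasible in tier 2): TC = 37,900×€146.80 + (37,900/839.3)×382 + (839.3/2)×0.28×€146.80 = €5,598,219.14.
EOQ at €145.50 = 843.1 < 11000, so use break Q=11000: TC = 37,900×€145.50 + (37,900/11000.0)×382 + (11000.0/2)×0.28×€145.50 = €5,739,836.16.
EOQ at €142.90 = 850.7 < 17000, so use break Q=17000: TC = 37,900×€142.90 + (37,900/17000.0)×382 + (17000.0/2)×0.28×€142.90 = €5,756,863.64.
Lowest total cost is €5,598,219.14 at Q = 839.3.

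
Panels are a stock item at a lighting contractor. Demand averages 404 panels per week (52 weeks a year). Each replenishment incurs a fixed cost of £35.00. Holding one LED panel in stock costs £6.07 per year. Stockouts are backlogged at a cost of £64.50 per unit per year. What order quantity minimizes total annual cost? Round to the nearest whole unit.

Q* ≈ 515 panels

Annual demand D = 404 × 52 = 21,008.
With planned backorders, Q* = √(2DS/H) · √((H+B)/B).
√(2DS/H) = √(2 × 21,008 × 35 / 6.07) = 492.206.
√((H+B)/B) = √((6.07+64.5)/64.5) = 1.0460.
Q* ≈ 514.846.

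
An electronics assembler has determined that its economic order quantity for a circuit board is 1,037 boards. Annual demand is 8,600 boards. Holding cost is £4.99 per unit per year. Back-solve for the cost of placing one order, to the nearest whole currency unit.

S ≈ £312

Invert the EOQ relation Q*² = 2DS/H.
From Q* = √(2DS/H): S = Q*²H / (2D) = 1,037² × 4.99 / (2 × 8,600) = 311.9821.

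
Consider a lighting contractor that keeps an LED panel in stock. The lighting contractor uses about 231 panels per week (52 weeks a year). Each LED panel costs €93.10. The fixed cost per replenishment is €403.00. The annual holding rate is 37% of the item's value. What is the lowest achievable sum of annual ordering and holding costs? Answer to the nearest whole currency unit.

Annual demand D = 231 × 52 = 12,012.
Holding cost H = 0.37 × €93.10 = €34.4470 per unit per year.
EOQ = √(2DS/H) = √(2 × 12,012 × 403 / 34.447) ≈ 530.15.
At the optimum the two cost components are equal, so total cost = 2·(Q*/2)H = Q*·H.
Minimum total = √(2DSH) = √(2 × 12,012 × 403 × 34.447) ≈ 18262.107.

TC* ≈ €18,262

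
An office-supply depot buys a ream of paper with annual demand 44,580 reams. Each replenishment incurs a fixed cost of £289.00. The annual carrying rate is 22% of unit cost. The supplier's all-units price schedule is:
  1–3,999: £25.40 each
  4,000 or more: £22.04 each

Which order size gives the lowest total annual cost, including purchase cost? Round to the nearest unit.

Holding cost per unit per year at price C is H = 0.22·C.
For each price level, check whether its EOQ is feasible; otherwise the best quantity at that price is the breakpoint.
EOQ at £25.40 = 2147.4 (feasible in tier 1): TC = 44,580×£25.40 + (44,580/2147.4)×289 + (2147.4/2)×0.22×£25.40 = £1,144,331.47.
EOQ at £22.04 = 2305.2 < 4000, so use break Q=4000: TC = 44,580×£22.04 + (44,580/4000.0)×289 + (4000.0/2)×0.22×£22.04 = £995,461.70.
Lowest total cost is £995,461.70 at Q = 4000.0.

Q* ≈ 4,000 reams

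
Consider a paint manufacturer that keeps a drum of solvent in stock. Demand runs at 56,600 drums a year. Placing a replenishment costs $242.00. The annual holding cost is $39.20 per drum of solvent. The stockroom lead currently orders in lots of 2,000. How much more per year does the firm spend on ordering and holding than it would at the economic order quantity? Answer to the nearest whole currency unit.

EOQ = √(2DS/H) = √(2 × 56,600 × 242 / 39.2) ≈ 835.96.
Cost at Q* = (D/Q*)S + (Q*/2)H = √(2DSH) ≈ $32,769.81.
Cost at Q = 2,000: (56,600/2,000)×242 + (2,000/2)×39.2 = $6,848.60 + $39,200.00 = $46,048.60.
Excess = $46,048.60 − $32,769.81 = $13,278.79.

Extra cost ≈ $13,279 per year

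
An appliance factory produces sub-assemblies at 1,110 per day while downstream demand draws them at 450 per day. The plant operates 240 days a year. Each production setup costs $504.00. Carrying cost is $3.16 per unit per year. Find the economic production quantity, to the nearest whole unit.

Annual demand D = 450 × 240 = 108,000.
Production build-up factor (1 − d/p) = 1 − 450/1,110 = 0.5946.
Q* = √(2DS / (H(1 − d/p))) = √(2 × 108,000 × 504 / (3.16 × 0.5946)).
= √(108,864,000 / 1.8789) ≈ 7611.813.

Q* ≈ 7,612 sub-assemblies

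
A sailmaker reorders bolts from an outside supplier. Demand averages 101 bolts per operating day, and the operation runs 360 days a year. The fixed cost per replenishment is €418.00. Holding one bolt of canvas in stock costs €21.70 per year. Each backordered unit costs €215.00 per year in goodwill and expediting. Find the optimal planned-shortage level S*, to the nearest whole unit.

S* ≈ 114 bolts

Annual demand D = 101 × 360 = 36,360.
With planned backorders, Q* = √(2DS/H) · √((H+B)/B).
√(2DS/H) = √(2 × 36,360 × 418 / 21.7) = 1183.546.
√((H+B)/B) = √((21.7+215)/215) = 1.0493.
Q* ≈ 1241.838.
S* = Q* · H/(H+B) = 1241.838 × 21.7/236.7 ≈ 113.848.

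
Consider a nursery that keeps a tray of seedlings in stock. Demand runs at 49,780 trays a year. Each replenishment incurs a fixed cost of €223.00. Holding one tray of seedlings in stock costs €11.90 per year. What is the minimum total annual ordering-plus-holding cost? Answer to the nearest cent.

Q* = √(2DS/H) = √(2 × 49,780 × 223 / 11.9) ≈ 1365.91.
At the optimum the two cost components are equal, so total cost = 2·(Q*/2)H = Q*·H.
Minimum total = √(2DSH) = √(2 × 49,780 × 223 × 11.9) ≈ 16254.303.

TC* ≈ €16,254.30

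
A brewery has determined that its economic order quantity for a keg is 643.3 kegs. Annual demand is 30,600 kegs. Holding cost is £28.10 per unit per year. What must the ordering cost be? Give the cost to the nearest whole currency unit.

S ≈ £190

The basic EOQ model gives Q* = √(2DS/H); rearrange for the unknown.
From Q* = √(2DS/H): S = Q*²H / (2D) = 643.3² × 28.1 / (2 × 30,600) = 190.0124.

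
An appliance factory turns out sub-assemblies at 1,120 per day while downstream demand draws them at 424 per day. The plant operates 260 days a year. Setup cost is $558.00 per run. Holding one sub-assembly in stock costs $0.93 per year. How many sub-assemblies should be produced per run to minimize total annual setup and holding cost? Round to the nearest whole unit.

Q* ≈ 14,590 sub-assemblies

Annual demand D = 424 × 260 = 110,240.
Production build-up factor (1 − d/p) = 1 − 424/1,120 = 0.6214.
Q* = √(2DS / (H(1 − d/p))) = √(2 × 110,240 × 558 / (0.93 × 0.6214)).
= √(123,027,840 / 0.5779) ≈ 14590.313.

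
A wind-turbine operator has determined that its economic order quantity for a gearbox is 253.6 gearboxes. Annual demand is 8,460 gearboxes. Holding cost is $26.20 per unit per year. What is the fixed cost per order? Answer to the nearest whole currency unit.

S ≈ $100

Squaring Q* = √(2DS/H) gives Q*² = 2DS/H.
From Q* = √(2DS/H): S = Q*²H / (2D) = 253.6² × 26.2 / (2 × 8,460) = 99.5863.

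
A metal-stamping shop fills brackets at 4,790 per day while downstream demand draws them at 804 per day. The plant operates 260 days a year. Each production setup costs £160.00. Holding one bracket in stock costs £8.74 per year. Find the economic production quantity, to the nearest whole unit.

Q* ≈ 3,033 brackets

Annual demand D = 804 × 260 = 209,040.
Production build-up factor (1 − d/p) = 1 − 804/4,790 = 0.8322.
Q* = √(2DS / (H(1 − d/p))) = √(2 × 209,040 × 160 / (8.74 × 0.8322)).
= √(66,892,800 / 7.273) ≈ 3032.725.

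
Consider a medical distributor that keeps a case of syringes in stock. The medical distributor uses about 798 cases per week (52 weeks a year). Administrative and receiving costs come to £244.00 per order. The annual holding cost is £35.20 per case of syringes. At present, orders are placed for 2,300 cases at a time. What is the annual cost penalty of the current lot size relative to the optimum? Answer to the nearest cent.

Annual demand D = 798 × 52 = 41,496.
EOQ = √(2DS/H) = √(2 × 41,496 × 244 / 35.2) ≈ 758.48.
Cost at Q* = (D/Q*)S + (Q*/2)H = √(2DSH) ≈ £26,698.35.
Cost at Q = 2,300: (41,496/2,300)×244 + (2,300/2)×35.2 = £4,402.18 + £40,480.00 = £44,882.18.
Excess = £44,882.18 − £26,698.35 = £18,183.84.

Extra cost ≈ £18,183.84 per year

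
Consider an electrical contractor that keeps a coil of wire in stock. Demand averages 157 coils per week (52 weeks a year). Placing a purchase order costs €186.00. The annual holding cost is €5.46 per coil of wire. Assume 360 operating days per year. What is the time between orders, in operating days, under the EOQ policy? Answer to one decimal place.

T ≈ 32.9 days

Annual demand D = 157 × 52 = 8,164.
The optimal lot size = √(2DS/H) = √(2 × 8,164 × 186 / 5.46) ≈ 745.81.
Cycle time = Q*/D × 360 = 745.81 / 8,164 × 360 ≈ 32.887 days.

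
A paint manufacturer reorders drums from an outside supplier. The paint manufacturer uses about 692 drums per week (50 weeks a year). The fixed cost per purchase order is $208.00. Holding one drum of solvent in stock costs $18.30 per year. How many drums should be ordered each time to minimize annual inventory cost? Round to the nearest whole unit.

Annual demand D = 692 × 50 = 34,600.
EOQ = √(2DS / H) = √(2 × 34,600 × 208 / 18.3).
= √(14,393,600 / 18.3) = √786,535.5191 ≈ 886.868.

Q* ≈ 887 drums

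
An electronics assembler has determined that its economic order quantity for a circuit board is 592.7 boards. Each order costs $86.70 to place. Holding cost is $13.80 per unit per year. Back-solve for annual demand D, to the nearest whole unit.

D ≈ 27,958 boards per year

Squaring Q* = √(2DS/H) gives Q*² = 2DS/H.
From Q* = √(2DS/H): D = Q*²H / (2S) = 592.7² × 13.8 / (2 × 86.7) = 27957.597.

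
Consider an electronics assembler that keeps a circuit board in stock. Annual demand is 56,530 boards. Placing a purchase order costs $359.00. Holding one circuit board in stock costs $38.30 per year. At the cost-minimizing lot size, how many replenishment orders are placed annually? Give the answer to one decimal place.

N ≈ 54.9 orders per year

Q* = √(2DS/H) = √(2 × 56,530 × 359 / 38.3) ≈ 1029.44.
Orders per year = D / Q* = 56,530 / 1029.44 ≈ 54.913.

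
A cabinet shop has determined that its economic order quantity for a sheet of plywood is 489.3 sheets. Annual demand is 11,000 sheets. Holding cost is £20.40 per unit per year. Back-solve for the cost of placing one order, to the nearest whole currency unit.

S ≈ £222

The basic EOQ model gives Q* = √(2DS/H); rearrange for the unknown.
From Q* = √(2DS/H): S = Q*²H / (2D) = 489.3² × 20.4 / (2 × 11,000) = 222.0025.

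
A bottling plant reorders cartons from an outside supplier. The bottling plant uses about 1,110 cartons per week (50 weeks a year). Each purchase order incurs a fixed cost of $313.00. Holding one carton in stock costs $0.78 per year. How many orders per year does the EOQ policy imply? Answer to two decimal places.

N ≈ 8.32 orders per year

Annual demand D = 1,110 × 50 = 55,500.
Q* = √(2DS/H) = √(2 × 55,500 × 313 / 0.78) ≈ 6674.00.
Orders per year = D / Q* = 55,500 / 6674.00 ≈ 8.316.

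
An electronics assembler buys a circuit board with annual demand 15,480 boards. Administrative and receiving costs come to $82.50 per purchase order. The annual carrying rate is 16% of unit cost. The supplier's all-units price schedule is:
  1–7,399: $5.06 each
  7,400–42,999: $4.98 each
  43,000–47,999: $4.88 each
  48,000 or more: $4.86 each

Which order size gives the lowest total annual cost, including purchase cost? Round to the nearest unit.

Q* ≈ 1,776 boards

Holding cost per unit per year at price C is H = 0.16·C.
Candidates are each tier's EOQ (if it falls in that tier) and each price-break quantity.
EOQ at $5.06 = 1776.2 (feasible in tier 1): TC = 15,480×$5.06 + (15,480/1776.2)×82.5 + (1776.2/2)×0.16×$5.06 = $79,766.81.
EOQ at $4.98 = 1790.4 < 7400, so use break Q=7400: TC = 15,480×$4.98 + (15,480/7400.0)×82.5 + (7400.0/2)×0.16×$4.98 = $80,211.14.
EOQ at $4.88 = 1808.7 < 43000, so use break Q=43000: TC = 15,480×$4.88 + (15,480/43000.0)×82.5 + (43000.0/2)×0.16×$4.88 = $92,359.30.
EOQ at $4.86 = 1812.4 < 48000, so use break Q=48000: TC = 15,480×$4.86 + (15,480/48000.0)×82.5 + (48000.0/2)×0.16×$4.86 = $93,921.81.
Lowest total cost is $79,766.81 at Q = 1776.2.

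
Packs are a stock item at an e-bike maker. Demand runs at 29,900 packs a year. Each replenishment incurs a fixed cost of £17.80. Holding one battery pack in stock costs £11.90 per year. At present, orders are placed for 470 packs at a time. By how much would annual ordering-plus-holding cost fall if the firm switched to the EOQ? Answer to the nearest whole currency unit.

EOQ = √(2DS/H) = √(2 × 29,900 × 17.8 / 11.9) ≈ 299.08.
Cost at Q* = (D/Q*)S + (Q*/2)H = √(2DSH) ≈ £3,559.05.
Cost at Q = 470: (29,900/470)×17.8 + (470/2)×11.9 = £1,132.38 + £2,796.50 = £3,928.88.
Excess = £3,928.88 − £3,559.05 = £369.83.

Extra cost ≈ £370 per year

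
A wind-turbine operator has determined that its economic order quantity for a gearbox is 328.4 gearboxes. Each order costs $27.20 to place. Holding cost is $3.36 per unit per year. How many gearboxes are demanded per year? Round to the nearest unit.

D ≈ 6,661 gearboxes per year

The basic EOQ model gives Q* = √(2DS/H); rearrange for the unknown.
From Q* = √(2DS/H): D = Q*²H / (2S) = 328.4² × 3.36 / (2 × 27.2) = 6661.111.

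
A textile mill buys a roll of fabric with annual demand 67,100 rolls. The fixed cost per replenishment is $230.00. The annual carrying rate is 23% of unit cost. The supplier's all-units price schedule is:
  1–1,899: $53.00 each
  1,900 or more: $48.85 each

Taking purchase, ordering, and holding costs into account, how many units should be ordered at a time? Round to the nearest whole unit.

Holding cost per unit per year at price C is H = 0.23·C.
For each price level, check whether its EOQ is feasible; otherwise the best quantity at that price is the breakpoint.
EOQ at $53.00 = 1591.2 (feasible in tier 1): TC = 67,100×$53.00 + (67,100/1591.2)×230 + (1591.2/2)×0.23×$53.00 = $3,575,697.33.
EOQ at $48.85 = 1657.5 < 1900, so use break Q=1900: TC = 67,100×$48.85 + (67,100/1900.0)×230 + (1900.0/2)×0.23×$48.85 = $3,296,631.36.
Lowest total cost is $3,296,631.36 at Q = 1900.0.

Q* ≈ 1,900 rolls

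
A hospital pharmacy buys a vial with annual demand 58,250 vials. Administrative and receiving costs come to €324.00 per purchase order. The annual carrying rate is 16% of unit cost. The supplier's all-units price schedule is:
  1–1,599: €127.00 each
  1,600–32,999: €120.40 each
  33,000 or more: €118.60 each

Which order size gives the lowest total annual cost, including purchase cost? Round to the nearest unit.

Q* ≈ 1,600 vials

Holding cost per unit per year at price C is H = 0.16·C.
Evaluate total cost at each tier's feasible EOQ or, if the EOQ is below the tier, at the tier's minimum quantity.
EOQ at €127.00 = 1362.9 (feasible in tier 1): TC = 58,250×€127.00 + (58,250/1362.9)×324 + (1362.9/2)×0.16×€127.00 = €7,425,444.74.
EOQ at €120.40 = 1399.8 < 1600, so use break Q=1600: TC = 58,250×€120.40 + (58,250/1600.0)×324 + (1600.0/2)×0.16×€120.40 = €7,040,506.83.
EOQ at €118.60 = 1410.4 < 33000, so use break Q=33000: TC = 58,250×€118.60 + (58,250/33000.0)×324 + (33000.0/2)×0.16×€118.60 = €7,222,125.91.
Lowest total cost is €7,040,506.83 at Q = 1600.0.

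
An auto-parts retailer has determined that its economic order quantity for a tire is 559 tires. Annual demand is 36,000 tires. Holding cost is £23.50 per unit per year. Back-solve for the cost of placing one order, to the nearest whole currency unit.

The basic EOQ model gives Q* = √(2DS/H); rearrange for the unknown.
From Q* = √(2DS/H): S = Q*²H / (2D) = 559² × 23.5 / (2 × 36,000) = 101.9903.

S ≈ £102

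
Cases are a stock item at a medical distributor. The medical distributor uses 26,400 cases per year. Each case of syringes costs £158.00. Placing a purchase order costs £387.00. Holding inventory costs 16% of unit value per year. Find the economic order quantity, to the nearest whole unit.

Q* ≈ 899 cases

Holding cost H = 0.16 × £158.00 = £25.2800 per unit per year.
EOQ = √(2DS / H) = √(2 × 26,400 × 387 / 25.28).
= √(20,433,600 / 25.28) = √808,291.1392 ≈ 899.050.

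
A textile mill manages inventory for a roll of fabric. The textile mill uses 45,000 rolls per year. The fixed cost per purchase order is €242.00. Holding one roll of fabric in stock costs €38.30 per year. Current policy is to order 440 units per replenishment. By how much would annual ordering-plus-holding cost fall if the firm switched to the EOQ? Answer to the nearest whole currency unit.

Extra cost ≈ €4,294 per year

EOQ = √(2DS/H) = √(2 × 45,000 × 242 / 38.3) ≈ 754.10.
Cost at Q* = (D/Q*)S + (Q*/2)H = √(2DSH) ≈ €28,882.07.
Cost at Q = 440: (45,000/440)×242 + (440/2)×38.3 = €24,750.00 + €8,426.00 = €33,176.00.
Excess = €33,176.00 − €28,882.07 = €4,293.93.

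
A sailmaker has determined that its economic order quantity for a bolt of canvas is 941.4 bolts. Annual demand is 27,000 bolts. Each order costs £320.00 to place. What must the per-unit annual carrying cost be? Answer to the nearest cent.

Squaring Q* = √(2DS/H) gives Q*² = 2DS/H.
From Q* = √(2DS/H): H = 2DS / Q*² = 2 × 27,000 × 320 / 941.4² = 19.4982.

H ≈ £19.50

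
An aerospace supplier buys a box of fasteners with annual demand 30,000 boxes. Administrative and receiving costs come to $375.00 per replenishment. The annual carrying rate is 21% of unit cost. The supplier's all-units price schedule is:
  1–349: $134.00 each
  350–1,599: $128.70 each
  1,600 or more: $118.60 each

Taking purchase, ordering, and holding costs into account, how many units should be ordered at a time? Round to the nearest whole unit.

Q* ≈ 1,600 boxes

Holding cost per unit per year at price C is H = 0.21·C.
For each price level, check whether its EOQ is feasible; otherwise the best quantity at that price is the breakpoint.
Tier 1 ($134.00): EOQ = 894.2 exceeds tier's upper bound 349, so this tier is dominated.
EOQ at $128.70 = 912.4 (feasible in tier 2): TC = 30,000×$128.70 + (30,000/912.4)×375 + (912.4/2)×0.21×$128.70 = $3,885,659.84.
EOQ at $118.60 = 950.5 < 1600, so use break Q=1600: TC = 30,000×$118.60 + (30,000/1600.0)×375 + (1600.0/2)×0.21×$118.60 = $3,584,956.05.
Lowest total cost is $3,584,956.05 at Q = 1600.0.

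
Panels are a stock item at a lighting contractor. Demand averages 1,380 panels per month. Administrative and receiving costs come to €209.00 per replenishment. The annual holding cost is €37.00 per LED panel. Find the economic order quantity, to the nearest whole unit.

Annual demand D = 1,380 × 12 = 16,560.
EOQ = √(2DS / H) = √(2 × 16,560 × 209 / 37).
= √(6,922,080 / 37) = √187,083.2432 ≈ 432.531.

Q* ≈ 433 panels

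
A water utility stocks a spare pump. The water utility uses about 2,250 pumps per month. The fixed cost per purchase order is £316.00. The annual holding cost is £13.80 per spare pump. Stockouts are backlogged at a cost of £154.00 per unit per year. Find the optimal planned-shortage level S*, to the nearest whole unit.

Annual demand D = 2,250 × 12 = 27,000.
With planned backorders, Q* = √(2DS/H) · √((H+B)/B).
√(2DS/H) = √(2 × 27,000 × 316 / 13.8) = 1111.990.
√((H+B)/B) = √((13.8+154)/154) = 1.0438.
Q* ≈ 1160.744.
S* = Q* · H/(H+B) = 1160.744 × 13.8/167.8 ≈ 95.460.

S* ≈ 95 pumps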